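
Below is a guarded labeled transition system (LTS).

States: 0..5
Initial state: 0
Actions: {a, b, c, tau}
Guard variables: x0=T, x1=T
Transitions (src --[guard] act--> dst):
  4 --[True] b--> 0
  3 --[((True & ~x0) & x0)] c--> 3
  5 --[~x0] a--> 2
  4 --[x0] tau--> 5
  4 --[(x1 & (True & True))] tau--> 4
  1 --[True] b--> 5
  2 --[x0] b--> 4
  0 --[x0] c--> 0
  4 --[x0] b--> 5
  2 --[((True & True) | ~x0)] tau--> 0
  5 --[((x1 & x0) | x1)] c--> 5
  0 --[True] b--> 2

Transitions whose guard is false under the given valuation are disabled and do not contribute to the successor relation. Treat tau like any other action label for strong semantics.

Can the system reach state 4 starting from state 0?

Answer: REACHABLE

Working:
10 transition(s) survive guard evaluation.
depth 0: {0}
depth 1: {2}  total {0,2}
depth 2: {4}  total {0,2,4}
depth 3: {5}  total {0,2,4,5}
R = {0,2,4,5}
trace reaching 4: b·b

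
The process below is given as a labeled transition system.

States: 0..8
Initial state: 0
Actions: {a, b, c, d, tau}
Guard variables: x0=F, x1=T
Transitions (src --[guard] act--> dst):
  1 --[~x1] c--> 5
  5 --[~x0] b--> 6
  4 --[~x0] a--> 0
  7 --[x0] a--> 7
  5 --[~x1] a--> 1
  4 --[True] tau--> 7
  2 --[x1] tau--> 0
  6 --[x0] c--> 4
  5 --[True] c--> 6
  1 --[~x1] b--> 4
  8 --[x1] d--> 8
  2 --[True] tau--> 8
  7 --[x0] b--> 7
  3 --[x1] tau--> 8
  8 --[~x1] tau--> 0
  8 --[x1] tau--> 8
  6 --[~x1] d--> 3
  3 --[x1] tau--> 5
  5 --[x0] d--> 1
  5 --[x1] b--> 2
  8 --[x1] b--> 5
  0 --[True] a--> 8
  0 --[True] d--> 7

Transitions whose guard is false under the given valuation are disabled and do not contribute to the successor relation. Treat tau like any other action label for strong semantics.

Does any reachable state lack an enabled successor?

R = {0,2,5,6,7,8}
  0: a→8  d→7  [deg 2]
  2: tau→0  tau→8  [deg 2]
  5: b→2  b→6  c→6  [deg 3]
  6: ∅  [no exit]
  7: ∅  [no exit]
  8: b→5  d→8  tau→8  [deg 3]
witness 6: a·b·b

Answer: DEADLOCK at state 6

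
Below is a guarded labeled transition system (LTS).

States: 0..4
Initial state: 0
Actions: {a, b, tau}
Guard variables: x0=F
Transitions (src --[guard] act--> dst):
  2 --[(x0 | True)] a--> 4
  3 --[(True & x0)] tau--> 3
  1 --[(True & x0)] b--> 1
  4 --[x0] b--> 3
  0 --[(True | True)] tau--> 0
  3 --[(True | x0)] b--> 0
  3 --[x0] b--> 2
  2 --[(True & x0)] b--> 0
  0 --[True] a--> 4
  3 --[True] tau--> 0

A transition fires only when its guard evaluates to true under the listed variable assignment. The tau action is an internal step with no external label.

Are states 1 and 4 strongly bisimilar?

Answer: BISIMILAR

Analysis:
Refine partition for ~:
  round 0: {{0,1,2,3,4}}
  round 1: {{0},{1,4},{2},{3}}
Fixed point at round 2; 4 class(es).
[1]={1,4}  [4]={1,4}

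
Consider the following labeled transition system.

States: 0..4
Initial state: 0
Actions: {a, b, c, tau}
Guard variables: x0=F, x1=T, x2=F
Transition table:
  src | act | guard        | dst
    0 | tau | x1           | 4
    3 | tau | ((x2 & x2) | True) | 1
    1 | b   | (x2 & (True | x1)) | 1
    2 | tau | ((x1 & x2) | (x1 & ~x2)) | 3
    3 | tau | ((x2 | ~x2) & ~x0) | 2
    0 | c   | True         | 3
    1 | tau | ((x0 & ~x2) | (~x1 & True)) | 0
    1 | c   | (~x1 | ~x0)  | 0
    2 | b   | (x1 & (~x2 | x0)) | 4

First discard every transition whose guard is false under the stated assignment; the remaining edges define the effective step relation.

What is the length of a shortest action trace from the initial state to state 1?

Breadth-first toward 1:
  L0 = {0}
  L1 = {3,4}
  L2 = {1,2}
first hit 1 at d=2 via c·tau

Answer: 2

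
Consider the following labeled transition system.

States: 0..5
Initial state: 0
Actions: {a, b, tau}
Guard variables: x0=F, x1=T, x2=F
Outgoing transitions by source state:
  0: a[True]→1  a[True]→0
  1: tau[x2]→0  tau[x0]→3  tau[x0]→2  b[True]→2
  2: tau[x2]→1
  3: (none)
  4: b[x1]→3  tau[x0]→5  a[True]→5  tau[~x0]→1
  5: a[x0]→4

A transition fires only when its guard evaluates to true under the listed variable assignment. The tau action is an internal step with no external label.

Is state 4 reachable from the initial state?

Answer: UNREACHABLE

Trace:
Guard filter leaves 6 enabled edge(s).
depth 0: {0}
depth 1: {1}  total {0,1}
depth 2: {2}  total {0,1,2}
R = {0,1,2}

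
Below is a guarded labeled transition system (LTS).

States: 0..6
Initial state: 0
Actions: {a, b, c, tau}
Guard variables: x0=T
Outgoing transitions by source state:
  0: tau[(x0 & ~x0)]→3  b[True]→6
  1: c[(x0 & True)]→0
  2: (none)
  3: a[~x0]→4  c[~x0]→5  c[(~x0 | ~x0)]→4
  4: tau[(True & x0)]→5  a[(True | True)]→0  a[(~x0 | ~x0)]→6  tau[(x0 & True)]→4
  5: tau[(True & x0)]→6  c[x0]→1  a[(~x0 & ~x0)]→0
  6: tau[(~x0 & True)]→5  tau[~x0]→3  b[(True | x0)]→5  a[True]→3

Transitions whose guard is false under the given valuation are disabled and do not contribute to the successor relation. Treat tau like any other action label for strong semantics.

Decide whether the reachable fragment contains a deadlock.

Answer: DEADLOCK at state 3

Working:
Reach set: {0,1,3,5,6}
  0: b→6  [1 exit(s)]
  1: c→0  [1 exit(s)]
  3: ∅  [no exit]
  5: c→1  tau→6  [2 exit(s)]
  6: a→3  b→5  [2 exit(s)]
Path to 3: b·a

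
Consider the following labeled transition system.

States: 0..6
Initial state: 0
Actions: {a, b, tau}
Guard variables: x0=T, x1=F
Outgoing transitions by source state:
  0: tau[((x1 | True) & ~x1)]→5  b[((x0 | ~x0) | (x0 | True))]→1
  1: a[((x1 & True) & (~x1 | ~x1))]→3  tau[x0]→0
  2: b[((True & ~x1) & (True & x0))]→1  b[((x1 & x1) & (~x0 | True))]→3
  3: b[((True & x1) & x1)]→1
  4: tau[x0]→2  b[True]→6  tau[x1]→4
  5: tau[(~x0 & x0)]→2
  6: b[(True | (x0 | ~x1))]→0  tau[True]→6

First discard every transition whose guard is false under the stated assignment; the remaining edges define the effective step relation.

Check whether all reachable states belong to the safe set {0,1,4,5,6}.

Allowed set {0,1,4,5,6}
R = {0,1,5}
  0: ok
  1: ok
  5: ok

Answer: INVARIANT HOLDS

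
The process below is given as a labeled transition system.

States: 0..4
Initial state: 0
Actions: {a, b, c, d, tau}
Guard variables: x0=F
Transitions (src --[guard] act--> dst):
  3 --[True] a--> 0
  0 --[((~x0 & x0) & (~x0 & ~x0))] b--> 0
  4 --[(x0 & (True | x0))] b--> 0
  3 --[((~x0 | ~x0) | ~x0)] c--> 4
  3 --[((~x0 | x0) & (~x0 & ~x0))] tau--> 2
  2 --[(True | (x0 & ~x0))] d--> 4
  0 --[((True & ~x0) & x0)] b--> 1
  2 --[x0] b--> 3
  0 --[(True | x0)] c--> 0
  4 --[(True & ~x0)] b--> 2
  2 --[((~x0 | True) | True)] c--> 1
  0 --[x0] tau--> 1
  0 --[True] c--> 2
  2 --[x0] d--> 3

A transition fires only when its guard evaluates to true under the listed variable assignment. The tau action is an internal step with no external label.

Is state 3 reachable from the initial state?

Answer: UNREACHABLE

Analysis:
After dropping false guards: 8 live edges.
L0 = {0}
L1 = {2}  cumulative {0,2}
L2 = {1,4}  cumulative {0,1,2,4}
R = {0,1,2,4}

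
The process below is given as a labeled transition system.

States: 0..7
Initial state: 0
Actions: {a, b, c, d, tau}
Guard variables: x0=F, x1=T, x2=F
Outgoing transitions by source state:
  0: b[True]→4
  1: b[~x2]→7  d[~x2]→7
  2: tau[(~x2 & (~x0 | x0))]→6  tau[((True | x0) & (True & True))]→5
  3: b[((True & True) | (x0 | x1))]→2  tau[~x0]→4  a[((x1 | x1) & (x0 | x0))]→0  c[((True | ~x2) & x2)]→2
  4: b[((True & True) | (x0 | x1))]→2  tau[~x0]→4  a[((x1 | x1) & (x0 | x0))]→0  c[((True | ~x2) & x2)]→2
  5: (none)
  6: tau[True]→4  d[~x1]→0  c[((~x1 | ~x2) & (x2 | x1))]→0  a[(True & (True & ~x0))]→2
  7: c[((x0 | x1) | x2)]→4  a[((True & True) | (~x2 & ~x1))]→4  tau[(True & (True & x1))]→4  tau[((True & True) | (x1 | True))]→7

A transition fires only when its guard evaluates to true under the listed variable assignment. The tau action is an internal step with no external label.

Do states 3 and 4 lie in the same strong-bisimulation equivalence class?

Answer: BISIMILAR

Analysis:
Refine partition for ~:
  P[0] = {{0,1,2,3,4,5,6,7}}
  P[1] = {{0},{1},{2},{3,4},{5},{6,7}}
  P[2] = {{0},{1},{2},{3,4},{5},{6},{7}}
Fixed point at round 3; 7 class(es).
[3]={3,4}  [4]={3,4}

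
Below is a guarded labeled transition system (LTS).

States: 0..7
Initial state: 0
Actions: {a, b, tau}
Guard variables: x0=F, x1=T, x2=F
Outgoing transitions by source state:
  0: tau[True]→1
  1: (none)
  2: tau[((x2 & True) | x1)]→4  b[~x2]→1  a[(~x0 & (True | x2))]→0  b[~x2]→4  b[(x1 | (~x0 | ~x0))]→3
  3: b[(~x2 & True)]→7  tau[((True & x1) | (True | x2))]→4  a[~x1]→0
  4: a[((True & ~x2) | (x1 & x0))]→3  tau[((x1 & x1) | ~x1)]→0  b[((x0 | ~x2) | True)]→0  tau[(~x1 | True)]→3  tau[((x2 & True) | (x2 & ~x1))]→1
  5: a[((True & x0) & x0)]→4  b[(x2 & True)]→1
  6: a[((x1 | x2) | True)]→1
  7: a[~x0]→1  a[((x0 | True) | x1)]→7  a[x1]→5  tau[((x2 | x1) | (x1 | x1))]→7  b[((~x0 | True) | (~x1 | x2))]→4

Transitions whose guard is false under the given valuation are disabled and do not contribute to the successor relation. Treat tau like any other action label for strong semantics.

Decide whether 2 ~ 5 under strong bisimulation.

Refine partition for ~:
  P[0] = {{0,1,2,3,4,5,6,7}}
  P[1] = {{0},{1,5},{2,4,7},{3},{6}}
  P[2] = {{0},{1,5},{2},{3},{4},{6},{7}}
Fixed point at round 3; 7 class(es).
[2]={2}  [5]={1,5}

Answer: NOT BISIMILAR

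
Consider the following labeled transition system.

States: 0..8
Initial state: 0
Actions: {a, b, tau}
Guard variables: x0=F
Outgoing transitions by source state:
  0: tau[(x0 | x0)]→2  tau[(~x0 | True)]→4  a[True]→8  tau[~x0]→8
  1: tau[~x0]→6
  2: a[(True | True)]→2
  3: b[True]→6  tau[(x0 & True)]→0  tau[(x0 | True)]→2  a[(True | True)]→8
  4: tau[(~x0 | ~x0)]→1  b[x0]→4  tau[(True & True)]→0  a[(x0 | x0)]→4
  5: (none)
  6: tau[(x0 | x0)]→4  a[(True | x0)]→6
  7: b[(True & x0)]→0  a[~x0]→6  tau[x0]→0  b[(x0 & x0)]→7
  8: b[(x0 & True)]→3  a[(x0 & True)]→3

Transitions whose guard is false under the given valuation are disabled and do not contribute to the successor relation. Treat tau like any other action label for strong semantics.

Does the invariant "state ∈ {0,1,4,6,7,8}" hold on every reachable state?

Allowed set {0,1,4,6,7,8}
R = {0,1,4,6,8}
  0: ✓
  1: ✓
  4: ✓
  6: ✓
  8: ✓

Answer: INVARIANT HOLDS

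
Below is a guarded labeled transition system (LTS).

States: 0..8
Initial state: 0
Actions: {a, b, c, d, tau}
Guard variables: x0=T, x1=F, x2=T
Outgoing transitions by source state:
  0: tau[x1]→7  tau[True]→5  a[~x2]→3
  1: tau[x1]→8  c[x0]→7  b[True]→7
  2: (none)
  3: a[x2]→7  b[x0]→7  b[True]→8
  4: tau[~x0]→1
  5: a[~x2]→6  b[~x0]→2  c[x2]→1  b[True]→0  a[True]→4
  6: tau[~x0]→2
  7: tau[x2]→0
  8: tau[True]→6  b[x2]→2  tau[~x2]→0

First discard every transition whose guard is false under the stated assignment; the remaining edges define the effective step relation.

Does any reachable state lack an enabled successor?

Answer: DEADLOCK at state 4

Analysis:
Reach set: {0,1,4,5,7}
  0: tau→5  [deg 1]
  1: b→7  c→7  [deg 2]
  4: ∅  [deadlock]
  5: a→4  b→0  c→1  [deg 3]
  7: tau→0  [deg 1]
witness 4: tau·a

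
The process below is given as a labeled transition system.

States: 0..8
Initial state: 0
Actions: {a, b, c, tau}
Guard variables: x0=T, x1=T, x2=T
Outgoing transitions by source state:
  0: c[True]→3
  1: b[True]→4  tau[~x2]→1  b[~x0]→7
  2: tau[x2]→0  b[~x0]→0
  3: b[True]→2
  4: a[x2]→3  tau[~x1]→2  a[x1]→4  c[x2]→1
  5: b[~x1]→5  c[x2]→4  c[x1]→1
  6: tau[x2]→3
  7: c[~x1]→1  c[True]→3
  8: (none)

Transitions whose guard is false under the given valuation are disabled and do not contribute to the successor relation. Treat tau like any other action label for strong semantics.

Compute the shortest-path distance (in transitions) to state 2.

Answer: 2

Trace:
Breadth-first toward 2:
  depth 0: {0}
  depth 1: {3}
  depth 2: {2}
depth(2)=2, e.g. c·b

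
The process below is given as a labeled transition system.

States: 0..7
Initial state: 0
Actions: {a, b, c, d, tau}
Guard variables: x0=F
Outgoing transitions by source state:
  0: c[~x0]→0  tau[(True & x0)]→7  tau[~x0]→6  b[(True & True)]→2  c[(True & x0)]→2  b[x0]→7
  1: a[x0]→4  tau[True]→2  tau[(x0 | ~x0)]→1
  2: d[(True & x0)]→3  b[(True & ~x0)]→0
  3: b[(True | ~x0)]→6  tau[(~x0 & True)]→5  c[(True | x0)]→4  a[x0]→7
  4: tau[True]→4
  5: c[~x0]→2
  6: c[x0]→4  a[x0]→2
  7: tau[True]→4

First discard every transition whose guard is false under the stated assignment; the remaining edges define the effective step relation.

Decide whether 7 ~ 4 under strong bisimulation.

Answer: BISIMILAR

Analysis:
Refine partition for ~:
  π0 = {{0,1,2,3,4,5,6,7}}
  π1 = {{0,3},{1,4,7},{2},{5},{6}}
  π2 = {{0},{1},{2},{3},{4,7},{5},{6}}
stable after 3 split(s): 7 block(s)
[7]={4,7}  [4]={4,7}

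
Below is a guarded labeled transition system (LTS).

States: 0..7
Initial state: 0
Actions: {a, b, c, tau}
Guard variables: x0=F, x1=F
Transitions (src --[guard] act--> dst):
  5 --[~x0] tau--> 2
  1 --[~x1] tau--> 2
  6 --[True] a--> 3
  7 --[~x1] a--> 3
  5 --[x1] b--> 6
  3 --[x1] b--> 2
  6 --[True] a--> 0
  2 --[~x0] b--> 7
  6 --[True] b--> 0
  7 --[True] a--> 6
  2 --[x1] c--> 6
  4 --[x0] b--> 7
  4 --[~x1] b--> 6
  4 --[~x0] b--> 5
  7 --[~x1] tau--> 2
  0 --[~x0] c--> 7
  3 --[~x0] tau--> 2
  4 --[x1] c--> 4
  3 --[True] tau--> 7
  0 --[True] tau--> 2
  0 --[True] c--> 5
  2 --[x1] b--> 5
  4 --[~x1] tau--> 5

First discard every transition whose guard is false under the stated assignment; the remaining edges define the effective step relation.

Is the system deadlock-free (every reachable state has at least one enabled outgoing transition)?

Reach set: {0,2,3,5,6,7}
  0: c→5  c→7  tau→2  [3 out]
  2: b→7  [1 out]
  3: tau→2  tau→7  [2 out]
  5: tau→2  [1 out]
  6: a→0  a→3  b→0  [3 out]
  7: a→3  a→6  tau→2  [3 out]

Answer: DEADLOCK-FREE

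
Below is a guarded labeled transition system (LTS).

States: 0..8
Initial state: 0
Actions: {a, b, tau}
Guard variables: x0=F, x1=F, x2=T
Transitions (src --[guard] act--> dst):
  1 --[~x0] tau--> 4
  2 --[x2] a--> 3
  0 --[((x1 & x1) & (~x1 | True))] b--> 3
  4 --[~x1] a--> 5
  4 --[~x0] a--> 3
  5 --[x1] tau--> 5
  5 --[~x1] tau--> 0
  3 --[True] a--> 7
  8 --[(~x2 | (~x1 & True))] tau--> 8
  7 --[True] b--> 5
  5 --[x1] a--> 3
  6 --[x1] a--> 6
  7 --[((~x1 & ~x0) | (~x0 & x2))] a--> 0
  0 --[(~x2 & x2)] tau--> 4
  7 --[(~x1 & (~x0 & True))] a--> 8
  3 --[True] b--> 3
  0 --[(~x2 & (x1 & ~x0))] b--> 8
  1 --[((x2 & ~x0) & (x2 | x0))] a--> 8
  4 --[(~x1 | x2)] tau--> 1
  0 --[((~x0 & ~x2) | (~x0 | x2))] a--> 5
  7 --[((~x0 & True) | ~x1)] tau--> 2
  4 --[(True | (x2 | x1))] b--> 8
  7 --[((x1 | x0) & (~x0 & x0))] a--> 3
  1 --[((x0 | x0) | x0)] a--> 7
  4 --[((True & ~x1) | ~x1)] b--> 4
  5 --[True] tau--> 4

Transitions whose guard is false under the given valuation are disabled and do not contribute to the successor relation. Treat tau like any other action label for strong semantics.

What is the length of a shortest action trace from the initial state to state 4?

BFS to 4:
  Layer 0: {0}
  Layer 1: {5}
  Layer 2: {4}
first hit 4 at d=2 via a·tau

Answer: 2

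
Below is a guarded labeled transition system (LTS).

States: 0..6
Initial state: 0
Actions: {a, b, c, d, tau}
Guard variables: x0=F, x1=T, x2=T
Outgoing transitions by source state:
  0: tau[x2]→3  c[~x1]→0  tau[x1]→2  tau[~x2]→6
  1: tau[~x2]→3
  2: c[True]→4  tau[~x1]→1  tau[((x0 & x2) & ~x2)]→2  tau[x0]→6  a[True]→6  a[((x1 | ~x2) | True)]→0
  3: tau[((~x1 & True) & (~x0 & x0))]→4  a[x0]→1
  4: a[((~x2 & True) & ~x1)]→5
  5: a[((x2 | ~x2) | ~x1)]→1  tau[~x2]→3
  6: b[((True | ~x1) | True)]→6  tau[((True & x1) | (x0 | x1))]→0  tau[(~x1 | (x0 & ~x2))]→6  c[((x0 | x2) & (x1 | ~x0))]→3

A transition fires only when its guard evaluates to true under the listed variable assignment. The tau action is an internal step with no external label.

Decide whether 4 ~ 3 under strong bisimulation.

Answer: BISIMILAR

Trace:
Compute ~ classes (split until stable):
  round 0: {{0,1,2,3,4,5,6}}
  round 1: {{0},{1,3,4},{2},{5},{6}}
Fixed point at round 2; 5 class(es).
class of 4: {1,3,4}; class of 3: {1,3,4}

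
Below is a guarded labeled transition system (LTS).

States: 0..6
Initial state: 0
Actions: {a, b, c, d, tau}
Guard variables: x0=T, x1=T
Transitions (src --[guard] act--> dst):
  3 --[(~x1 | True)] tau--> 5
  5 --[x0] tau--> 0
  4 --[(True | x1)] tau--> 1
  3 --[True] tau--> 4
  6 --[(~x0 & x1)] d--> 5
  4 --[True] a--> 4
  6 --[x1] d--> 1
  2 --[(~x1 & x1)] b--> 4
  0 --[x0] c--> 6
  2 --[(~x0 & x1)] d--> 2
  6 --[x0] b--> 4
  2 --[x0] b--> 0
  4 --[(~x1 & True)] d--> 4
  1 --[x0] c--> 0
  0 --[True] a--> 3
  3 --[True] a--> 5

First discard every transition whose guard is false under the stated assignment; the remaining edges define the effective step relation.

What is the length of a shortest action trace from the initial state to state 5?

Layered search for 5:
  depth 0: {0}
  depth 1: {3,6}
  depth 2: {1,4,5}
first hit 5 at d=2 via a·a

Answer: 2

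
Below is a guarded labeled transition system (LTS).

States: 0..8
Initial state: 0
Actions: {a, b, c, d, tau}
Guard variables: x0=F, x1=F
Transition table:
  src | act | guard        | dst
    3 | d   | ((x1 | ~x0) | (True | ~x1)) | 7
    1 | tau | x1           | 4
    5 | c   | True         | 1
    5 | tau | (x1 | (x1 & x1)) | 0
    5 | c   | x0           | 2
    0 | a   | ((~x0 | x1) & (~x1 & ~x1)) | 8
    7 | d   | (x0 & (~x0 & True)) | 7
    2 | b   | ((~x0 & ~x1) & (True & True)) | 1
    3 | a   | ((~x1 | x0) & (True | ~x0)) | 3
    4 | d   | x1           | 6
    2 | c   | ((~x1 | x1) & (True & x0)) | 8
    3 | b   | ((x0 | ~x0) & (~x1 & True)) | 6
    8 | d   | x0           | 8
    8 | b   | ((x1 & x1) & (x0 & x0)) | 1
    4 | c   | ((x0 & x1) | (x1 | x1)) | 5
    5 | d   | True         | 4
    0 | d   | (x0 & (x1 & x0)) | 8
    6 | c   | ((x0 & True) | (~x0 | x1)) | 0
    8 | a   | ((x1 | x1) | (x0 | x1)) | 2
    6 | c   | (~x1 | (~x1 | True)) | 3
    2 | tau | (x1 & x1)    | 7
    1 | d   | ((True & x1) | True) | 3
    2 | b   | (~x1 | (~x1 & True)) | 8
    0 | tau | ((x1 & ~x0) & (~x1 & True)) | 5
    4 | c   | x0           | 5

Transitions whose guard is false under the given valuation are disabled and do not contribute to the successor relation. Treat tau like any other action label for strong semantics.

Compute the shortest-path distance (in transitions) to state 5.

BFS to 5:
  depth 0: {0}
  depth 1: {8}
5 never appears.

Answer: UNREACHABLE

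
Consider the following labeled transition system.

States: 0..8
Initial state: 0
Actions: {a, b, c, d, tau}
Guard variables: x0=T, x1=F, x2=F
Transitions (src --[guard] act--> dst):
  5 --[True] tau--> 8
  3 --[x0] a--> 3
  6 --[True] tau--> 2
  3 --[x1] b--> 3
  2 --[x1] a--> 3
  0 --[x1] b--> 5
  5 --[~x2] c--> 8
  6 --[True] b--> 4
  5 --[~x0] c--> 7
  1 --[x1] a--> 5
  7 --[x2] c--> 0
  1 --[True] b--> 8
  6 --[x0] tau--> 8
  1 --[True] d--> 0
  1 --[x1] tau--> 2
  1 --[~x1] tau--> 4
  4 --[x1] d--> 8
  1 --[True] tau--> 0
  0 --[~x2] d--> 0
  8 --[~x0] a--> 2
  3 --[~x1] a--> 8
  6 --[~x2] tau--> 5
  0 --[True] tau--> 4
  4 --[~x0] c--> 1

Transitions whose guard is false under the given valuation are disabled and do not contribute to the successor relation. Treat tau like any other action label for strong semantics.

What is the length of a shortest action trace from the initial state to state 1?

Breadth-first toward 1:
  L0 = {0}
  L1 = {4}
1 never appears.

Answer: UNREACHABLE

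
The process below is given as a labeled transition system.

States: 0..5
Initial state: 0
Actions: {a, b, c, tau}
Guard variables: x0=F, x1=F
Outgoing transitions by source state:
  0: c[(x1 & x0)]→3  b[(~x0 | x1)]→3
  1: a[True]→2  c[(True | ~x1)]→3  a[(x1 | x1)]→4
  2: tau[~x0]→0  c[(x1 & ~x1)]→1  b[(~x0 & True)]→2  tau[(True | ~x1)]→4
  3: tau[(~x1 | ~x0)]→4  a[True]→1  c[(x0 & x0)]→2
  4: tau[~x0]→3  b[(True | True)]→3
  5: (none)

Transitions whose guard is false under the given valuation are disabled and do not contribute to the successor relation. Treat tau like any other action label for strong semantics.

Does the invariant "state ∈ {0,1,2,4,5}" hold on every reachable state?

Answer: INVARIANT VIOLATED at state 3

Trace:
Inv-set: {0,1,2,4,5}
R = {0,1,2,3,4}
  0: safe
  1: safe
  2: safe
  3: VIOLATES
  4: safe
reach 3 via b — violates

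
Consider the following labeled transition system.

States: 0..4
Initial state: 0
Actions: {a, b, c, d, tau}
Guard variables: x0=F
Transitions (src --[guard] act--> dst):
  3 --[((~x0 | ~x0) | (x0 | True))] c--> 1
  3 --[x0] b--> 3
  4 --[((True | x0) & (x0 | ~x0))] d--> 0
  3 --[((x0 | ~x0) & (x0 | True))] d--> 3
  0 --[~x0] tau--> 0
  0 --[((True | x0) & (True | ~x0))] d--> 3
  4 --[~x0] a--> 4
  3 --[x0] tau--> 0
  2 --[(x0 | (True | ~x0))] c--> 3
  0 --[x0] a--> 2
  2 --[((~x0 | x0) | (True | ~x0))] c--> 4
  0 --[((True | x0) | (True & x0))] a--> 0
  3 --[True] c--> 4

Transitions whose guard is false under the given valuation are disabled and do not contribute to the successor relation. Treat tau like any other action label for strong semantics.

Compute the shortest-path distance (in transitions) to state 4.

Answer: 2

Working:
Layered search for 4:
  depth 0: {0}
  depth 1: {3}
  depth 2: {1,4}
depth(4)=2, e.g. d·c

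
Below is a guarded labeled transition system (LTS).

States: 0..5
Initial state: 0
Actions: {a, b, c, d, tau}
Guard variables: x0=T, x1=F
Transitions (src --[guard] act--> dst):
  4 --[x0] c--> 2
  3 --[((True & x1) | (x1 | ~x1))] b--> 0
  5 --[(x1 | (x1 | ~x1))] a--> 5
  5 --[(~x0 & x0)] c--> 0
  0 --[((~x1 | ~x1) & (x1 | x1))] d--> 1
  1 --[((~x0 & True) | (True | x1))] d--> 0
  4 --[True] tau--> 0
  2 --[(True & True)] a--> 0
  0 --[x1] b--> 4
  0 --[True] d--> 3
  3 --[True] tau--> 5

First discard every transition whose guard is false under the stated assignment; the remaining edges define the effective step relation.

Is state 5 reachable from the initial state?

Answer: REACHABLE

Analysis:
After dropping false guards: 8 live edges.
L0 = {0}
L1 = {3}  cumulative {0,3}
L2 = {5}  cumulative {0,3,5}
R = {0,3,5}
witness 5: d·tau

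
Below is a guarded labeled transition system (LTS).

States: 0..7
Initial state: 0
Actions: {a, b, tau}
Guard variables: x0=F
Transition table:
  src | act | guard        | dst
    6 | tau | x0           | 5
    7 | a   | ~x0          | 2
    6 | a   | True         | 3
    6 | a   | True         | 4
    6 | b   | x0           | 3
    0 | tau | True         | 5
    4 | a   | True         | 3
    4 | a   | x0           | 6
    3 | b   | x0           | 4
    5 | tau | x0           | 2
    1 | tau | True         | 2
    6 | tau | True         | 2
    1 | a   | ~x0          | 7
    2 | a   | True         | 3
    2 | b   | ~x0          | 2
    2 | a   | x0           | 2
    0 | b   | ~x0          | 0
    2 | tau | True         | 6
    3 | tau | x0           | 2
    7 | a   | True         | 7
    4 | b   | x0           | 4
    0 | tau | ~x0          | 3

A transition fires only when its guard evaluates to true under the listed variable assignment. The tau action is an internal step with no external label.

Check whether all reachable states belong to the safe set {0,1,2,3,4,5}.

Allowed set {0,1,2,3,4,5}
R = {0,3,5}
  0: ✓
  3: ✓
  5: ✓

Answer: INVARIANT HOLDS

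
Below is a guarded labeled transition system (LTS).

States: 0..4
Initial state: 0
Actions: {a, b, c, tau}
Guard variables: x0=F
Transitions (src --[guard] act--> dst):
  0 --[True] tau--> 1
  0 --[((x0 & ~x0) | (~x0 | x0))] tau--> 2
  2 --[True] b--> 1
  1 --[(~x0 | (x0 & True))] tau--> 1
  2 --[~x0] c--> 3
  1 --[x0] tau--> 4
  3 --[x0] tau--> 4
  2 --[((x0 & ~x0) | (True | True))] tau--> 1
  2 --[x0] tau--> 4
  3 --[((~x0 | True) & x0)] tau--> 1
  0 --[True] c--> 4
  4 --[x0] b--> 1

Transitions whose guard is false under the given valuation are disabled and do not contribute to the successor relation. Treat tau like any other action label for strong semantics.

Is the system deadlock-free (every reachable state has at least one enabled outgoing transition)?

Answer: DEADLOCK at state 3

Analysis:
Reach set: {0,1,2,3,4}
  0: c→4  tau→1  tau→2  [3 exit(s)]
  1: tau→1  [1 exit(s)]
  2: b→1  c→3  tau→1  [3 exit(s)]
  3: ∅  [no exit]
  4: ∅  [no exit]
Path to 3: tau·c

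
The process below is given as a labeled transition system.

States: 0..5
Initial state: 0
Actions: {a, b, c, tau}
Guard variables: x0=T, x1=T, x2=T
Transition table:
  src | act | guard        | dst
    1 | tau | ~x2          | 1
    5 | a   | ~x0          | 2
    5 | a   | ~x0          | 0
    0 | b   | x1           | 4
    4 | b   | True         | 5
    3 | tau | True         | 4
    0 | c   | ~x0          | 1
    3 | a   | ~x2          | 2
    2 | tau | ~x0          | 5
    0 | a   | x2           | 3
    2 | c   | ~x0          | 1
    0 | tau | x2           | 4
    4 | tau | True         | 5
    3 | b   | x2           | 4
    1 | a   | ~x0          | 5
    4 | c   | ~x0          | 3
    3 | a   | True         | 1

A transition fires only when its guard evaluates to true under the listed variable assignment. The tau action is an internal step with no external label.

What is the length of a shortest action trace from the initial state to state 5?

Answer: 2

Trace:
BFS to 5:
  depth 0: {0}
  depth 1: {3,4}
  depth 2: {1,5}
first hit 5 at d=2 via b·b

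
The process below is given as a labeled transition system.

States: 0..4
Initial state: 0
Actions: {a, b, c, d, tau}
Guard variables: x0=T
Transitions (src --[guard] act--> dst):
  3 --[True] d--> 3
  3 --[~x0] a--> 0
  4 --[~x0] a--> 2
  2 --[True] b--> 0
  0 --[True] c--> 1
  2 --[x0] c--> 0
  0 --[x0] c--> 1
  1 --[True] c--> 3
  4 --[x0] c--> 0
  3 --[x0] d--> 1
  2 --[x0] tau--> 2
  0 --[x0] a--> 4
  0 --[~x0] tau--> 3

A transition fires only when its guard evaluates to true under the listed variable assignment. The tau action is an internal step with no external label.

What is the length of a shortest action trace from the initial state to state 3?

Answer: 2

Analysis:
Layered search for 3:
  L0 = {0}
  L1 = {1,4}
  L2 = {3}
3 enters at depth 2; path c·c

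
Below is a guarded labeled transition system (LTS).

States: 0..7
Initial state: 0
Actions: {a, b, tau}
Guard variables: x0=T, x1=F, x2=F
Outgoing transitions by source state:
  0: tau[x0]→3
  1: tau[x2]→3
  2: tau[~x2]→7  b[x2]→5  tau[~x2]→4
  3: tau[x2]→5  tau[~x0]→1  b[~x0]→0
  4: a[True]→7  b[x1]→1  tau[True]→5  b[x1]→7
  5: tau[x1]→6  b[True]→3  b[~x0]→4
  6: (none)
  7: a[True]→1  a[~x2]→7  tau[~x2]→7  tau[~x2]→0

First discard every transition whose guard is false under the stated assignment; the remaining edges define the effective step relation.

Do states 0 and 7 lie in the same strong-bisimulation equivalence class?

Bisimulation quotient by refinement:
  π0 = {{0,1,2,3,4,5,6,7}}
  π1 = {{0,2},{1,3,6},{4,7},{5}}
  π2 = {{0},{1,3,6},{2},{4},{5},{7}}
stable after 3 split(s): 6 block(s)
[0]={0}  [7]={7}

Answer: NOT BISIMILAR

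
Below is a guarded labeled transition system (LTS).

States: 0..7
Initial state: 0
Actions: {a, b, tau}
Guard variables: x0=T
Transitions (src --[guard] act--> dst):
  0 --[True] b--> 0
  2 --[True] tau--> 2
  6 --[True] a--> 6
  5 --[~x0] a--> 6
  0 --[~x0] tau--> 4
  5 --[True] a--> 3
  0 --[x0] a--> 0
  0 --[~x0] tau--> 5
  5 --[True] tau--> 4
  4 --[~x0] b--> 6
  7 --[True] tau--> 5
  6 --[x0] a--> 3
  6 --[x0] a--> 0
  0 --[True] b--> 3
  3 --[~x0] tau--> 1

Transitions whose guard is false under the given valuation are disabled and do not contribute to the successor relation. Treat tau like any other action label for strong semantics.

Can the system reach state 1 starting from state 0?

Answer: UNREACHABLE

Trace:
After dropping false guards: 10 live edges.
Layer 0: {0}
Layer 1: {3}  total {0,3}
Reachable = {0,3}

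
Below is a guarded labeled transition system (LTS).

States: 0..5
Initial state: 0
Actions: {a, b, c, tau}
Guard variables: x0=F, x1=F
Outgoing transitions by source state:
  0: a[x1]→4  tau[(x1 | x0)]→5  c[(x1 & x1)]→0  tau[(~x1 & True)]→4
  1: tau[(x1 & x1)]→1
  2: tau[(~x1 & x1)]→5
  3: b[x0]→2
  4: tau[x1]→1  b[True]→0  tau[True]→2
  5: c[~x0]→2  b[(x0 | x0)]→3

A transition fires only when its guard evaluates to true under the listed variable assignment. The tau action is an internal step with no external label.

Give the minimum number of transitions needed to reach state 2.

BFS to 2:
  depth 0: {0}
  depth 1: {4}
  depth 2: {2}
first hit 2 at d=2 via tau·tau

Answer: 2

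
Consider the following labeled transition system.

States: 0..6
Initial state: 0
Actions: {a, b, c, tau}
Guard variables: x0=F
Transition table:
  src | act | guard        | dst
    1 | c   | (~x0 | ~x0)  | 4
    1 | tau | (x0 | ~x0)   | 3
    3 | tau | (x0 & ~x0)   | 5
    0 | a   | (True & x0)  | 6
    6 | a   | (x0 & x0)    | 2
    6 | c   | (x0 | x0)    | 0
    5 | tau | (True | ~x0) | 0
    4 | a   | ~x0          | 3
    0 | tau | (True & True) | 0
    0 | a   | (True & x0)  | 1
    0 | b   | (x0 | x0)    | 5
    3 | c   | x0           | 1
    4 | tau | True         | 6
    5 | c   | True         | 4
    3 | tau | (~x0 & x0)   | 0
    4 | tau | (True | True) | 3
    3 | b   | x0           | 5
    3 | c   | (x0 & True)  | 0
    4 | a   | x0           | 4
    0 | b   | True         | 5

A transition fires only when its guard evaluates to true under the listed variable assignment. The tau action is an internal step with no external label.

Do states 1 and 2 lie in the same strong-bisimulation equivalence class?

Refine partition for ~:
  π0 = {{0,1,2,3,4,5,6}}
  π1 = {{0},{1,5},{2,3,6},{4}}
  π2 = {{0},{1},{2,3,6},{4},{5}}
5 equivalence class(es) (converged in 3)
1∈{1}, 2∈{2,3,6}

Answer: NOT BISIMILAR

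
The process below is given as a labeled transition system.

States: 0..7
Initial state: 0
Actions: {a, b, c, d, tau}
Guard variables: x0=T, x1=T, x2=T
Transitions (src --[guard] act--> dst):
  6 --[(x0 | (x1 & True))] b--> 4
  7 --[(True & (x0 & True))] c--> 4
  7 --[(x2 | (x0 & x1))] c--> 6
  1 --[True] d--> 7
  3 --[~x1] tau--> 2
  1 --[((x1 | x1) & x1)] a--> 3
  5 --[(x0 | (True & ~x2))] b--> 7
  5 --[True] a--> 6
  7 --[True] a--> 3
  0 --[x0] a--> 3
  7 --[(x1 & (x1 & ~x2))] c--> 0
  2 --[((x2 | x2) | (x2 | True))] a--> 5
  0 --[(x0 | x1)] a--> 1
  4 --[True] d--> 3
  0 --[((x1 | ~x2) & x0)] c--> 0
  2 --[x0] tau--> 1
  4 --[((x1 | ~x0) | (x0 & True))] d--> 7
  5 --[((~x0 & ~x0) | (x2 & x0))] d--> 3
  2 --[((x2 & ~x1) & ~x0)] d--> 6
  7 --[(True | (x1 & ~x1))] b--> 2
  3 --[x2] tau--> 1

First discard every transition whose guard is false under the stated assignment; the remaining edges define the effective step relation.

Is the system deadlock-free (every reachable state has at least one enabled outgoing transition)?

Answer: DEADLOCK-FREE

Working:
Reachable = {0,1,2,3,4,5,6,7}
  0: a→1  a→3  c→0  [3 exit(s)]
  1: a→3  d→7  [2 exit(s)]
  2: a→5  tau→1  [2 exit(s)]
  3: tau→1  [1 exit(s)]
  4: d→3  d→7  [2 exit(s)]
  5: a→6  b→7  d→3  [3 exit(s)]
  6: b→4  [1 exit(s)]
  7: a→3  b→2  c→4  c→6  [4 exit(s)]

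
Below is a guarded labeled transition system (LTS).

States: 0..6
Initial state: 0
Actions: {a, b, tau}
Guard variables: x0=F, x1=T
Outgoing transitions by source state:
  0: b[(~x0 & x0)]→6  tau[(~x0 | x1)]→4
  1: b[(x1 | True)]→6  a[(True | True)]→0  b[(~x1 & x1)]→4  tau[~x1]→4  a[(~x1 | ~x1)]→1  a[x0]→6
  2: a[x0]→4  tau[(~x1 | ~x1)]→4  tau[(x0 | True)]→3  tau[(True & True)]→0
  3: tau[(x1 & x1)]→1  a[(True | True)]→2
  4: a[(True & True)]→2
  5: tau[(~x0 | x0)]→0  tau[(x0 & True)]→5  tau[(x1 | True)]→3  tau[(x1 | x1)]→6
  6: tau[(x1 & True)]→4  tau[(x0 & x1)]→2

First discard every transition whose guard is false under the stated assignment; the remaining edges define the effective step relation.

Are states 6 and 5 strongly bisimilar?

Answer: NOT BISIMILAR

Analysis:
Compute ~ classes (split until stable):
  round 0: {{0,1,2,3,4,5,6}}
  round 1: {{0,2,5,6},{1},{3},{4}}
  round 2: {{0,6},{1},{2,5},{3},{4}}
Fixed point at round 3; 5 class(es).
[6]={0,6}  [5]={2,5}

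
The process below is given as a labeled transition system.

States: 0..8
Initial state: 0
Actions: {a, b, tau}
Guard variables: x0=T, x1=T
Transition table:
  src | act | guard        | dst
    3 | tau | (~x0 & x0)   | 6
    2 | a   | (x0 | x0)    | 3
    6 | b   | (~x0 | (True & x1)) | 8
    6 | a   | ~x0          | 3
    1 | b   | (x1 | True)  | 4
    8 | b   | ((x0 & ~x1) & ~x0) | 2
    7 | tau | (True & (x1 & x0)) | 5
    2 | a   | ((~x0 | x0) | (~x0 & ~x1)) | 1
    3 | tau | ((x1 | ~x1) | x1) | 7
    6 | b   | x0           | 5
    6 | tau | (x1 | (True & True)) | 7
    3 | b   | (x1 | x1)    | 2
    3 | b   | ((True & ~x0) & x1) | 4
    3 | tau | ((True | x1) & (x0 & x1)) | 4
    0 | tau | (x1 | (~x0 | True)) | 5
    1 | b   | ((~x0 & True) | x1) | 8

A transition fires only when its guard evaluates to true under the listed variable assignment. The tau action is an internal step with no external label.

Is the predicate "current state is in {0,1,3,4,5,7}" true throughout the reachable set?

Answer: INVARIANT HOLDS

Working:
Safe = {0,1,3,4,5,7}
Reachable = {0,5}
  0: ✓
  5: ✓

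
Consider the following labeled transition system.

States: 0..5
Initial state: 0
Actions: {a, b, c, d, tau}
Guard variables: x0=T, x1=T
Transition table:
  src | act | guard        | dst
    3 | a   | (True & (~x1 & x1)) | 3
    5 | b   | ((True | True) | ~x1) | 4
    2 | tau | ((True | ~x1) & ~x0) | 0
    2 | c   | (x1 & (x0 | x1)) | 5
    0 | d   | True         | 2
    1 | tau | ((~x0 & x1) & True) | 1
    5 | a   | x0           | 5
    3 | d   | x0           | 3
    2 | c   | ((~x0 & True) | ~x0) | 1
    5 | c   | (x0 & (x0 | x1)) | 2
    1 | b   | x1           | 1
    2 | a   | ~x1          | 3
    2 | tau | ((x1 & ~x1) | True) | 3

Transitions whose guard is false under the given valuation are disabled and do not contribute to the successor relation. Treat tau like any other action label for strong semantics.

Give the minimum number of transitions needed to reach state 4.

BFS to 4:
  depth 0: {0}
  depth 1: {2}
  depth 2: {3,5}
  depth 3: {4}
first hit 4 at d=3 via d·c·b

Answer: 3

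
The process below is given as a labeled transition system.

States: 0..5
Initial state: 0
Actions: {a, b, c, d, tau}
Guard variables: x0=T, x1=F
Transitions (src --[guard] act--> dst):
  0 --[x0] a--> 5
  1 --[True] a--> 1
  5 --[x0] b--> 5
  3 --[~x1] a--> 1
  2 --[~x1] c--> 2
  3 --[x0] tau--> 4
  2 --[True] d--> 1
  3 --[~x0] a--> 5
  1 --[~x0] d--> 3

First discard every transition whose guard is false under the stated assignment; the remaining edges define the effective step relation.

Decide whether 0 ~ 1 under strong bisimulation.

Refine partition for ~:
  π0 = {{0,1,2,3,4,5}}
  π1 = {{0,1},{2},{3},{4},{5}}
  π2 = {{0},{1},{2},{3},{4},{5}}
stable after 3 split(s): 6 block(s)
[0]={0}  [1]={1}

Answer: NOT BISIMILAR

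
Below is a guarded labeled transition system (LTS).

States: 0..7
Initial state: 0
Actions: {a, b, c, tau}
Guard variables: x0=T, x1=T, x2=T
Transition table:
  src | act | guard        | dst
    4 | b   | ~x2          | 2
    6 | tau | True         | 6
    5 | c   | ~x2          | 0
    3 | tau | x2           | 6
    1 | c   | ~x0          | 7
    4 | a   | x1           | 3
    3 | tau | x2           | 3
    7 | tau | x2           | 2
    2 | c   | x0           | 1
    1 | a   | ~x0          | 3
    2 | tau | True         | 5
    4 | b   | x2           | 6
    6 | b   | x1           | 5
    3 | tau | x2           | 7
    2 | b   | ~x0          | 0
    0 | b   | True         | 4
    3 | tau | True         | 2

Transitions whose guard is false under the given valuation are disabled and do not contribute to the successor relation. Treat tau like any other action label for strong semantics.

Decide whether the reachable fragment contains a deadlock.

Reachable = {0,1,2,3,4,5,6,7}
  0: b→4  [1 out]
  1: ∅  [STUCK]
  2: c→1  tau→5  [2 out]
  3: tau→2  tau→3  tau→6  tau→7  [4 out]
  4: a→3  b→6  [2 out]
  5: ∅  [STUCK]
  6: b→5  tau→6  [2 out]
  7: tau→2  [1 out]
witness 1: b·a·tau·c

Answer: DEADLOCK at state 1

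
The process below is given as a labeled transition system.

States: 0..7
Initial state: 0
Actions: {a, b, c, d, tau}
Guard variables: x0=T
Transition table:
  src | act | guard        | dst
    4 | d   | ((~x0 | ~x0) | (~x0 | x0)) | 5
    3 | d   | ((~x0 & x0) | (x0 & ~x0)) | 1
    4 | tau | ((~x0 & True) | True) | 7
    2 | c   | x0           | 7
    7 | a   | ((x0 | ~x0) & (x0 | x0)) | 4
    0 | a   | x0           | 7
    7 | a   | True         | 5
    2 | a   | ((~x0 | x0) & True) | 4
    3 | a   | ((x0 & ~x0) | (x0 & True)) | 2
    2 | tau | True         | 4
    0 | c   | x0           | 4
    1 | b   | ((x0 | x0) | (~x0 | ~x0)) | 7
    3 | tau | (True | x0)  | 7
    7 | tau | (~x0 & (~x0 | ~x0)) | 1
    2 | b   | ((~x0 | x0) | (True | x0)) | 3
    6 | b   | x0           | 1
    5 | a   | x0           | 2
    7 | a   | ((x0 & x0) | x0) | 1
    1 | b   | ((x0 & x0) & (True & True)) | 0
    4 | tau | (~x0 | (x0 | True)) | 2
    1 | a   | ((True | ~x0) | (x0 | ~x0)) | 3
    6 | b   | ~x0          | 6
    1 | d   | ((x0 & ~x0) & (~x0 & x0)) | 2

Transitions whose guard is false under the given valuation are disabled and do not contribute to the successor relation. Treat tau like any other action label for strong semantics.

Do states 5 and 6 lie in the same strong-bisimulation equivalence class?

Bisimulation quotient by refinement:
  P[0] = {{0,1,2,3,4,5,6,7}}
  P[1] = {{0},{1},{2},{3},{4},{5,7},{6}}
  P[2] = {{0},{1},{2},{3},{4},{5},{6},{7}}
Fixed point at round 3; 8 class(es).
class of 5: {5}; class of 6: {6}

Answer: NOT BISIMILAR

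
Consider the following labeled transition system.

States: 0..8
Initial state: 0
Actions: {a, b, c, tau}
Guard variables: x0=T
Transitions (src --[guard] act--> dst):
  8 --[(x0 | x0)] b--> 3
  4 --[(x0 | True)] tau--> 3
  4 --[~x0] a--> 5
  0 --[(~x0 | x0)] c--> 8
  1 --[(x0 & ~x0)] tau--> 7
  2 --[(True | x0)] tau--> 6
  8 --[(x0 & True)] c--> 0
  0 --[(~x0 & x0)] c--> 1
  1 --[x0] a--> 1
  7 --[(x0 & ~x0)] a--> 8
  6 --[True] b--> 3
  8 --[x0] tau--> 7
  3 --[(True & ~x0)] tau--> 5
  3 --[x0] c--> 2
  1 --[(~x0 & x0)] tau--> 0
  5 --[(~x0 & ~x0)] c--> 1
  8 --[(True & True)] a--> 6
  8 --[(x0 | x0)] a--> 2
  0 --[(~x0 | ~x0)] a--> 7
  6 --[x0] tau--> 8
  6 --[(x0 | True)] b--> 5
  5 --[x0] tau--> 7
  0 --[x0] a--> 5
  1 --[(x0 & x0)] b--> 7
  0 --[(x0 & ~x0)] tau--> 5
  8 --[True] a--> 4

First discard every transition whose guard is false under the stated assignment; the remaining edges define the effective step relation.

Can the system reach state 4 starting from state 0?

17 transition(s) survive guard evaluation.
Layer 0: {0}
Layer 1: {5,8}  total {0,5,8}
Layer 2: {2,3,4,6,7}  total {0,2,3,4,5,6,7,8}
Reachable = {0,2,3,4,5,6,7,8}
trace reaching 4: c·a

Answer: REACHABLE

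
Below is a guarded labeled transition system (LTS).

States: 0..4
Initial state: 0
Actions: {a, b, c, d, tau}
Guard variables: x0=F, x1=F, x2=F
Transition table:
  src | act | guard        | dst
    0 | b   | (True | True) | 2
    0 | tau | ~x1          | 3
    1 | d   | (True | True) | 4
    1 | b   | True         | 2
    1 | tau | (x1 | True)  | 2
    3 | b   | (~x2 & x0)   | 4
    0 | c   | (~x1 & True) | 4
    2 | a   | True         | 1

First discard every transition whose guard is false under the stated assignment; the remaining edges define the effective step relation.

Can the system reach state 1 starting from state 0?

Answer: REACHABLE

Analysis:
7 transition(s) survive guard evaluation.
depth 0: {0}
depth 1: {2,3,4}  total {0,2,3,4}
depth 2: {1}  total {0,1,2,3,4}
Reachable = {0,1,2,3,4}
witness 1: b·a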